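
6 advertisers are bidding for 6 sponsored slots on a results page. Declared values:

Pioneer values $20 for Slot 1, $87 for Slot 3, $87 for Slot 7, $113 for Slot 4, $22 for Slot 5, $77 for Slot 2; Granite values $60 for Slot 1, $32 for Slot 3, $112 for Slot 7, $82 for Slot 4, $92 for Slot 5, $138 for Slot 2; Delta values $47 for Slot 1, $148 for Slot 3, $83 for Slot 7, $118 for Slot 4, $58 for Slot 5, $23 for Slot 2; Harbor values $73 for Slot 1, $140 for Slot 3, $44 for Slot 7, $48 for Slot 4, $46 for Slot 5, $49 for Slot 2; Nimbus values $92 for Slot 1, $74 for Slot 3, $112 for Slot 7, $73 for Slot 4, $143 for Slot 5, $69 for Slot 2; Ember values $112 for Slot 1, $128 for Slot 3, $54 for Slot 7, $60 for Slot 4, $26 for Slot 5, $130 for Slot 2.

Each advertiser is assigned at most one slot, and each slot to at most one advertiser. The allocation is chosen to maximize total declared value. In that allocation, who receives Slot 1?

Ember receives Slot 1.

This is the linear assignment problem.
Optimal: Pioneer→Slot 7 ($87), Granite→Slot 2 ($138), Delta→Slot 4 ($118), Harbor→Slot 3 ($140), Nimbus→Slot 5 ($143), Ember→Slot 1 ($112) — total 87+138+118+140+143+112 = $738.
Column-greedy (each slot in turn goes to its best remaining advertiser) gives $677, worse by 61.
Checked against all permutations: $738 is optimal.
Ember's own top slot is Slot 2 ($130), but forcing Ember→Slot 2 and reassigning the rest optimally gives only $719 — worse by 19.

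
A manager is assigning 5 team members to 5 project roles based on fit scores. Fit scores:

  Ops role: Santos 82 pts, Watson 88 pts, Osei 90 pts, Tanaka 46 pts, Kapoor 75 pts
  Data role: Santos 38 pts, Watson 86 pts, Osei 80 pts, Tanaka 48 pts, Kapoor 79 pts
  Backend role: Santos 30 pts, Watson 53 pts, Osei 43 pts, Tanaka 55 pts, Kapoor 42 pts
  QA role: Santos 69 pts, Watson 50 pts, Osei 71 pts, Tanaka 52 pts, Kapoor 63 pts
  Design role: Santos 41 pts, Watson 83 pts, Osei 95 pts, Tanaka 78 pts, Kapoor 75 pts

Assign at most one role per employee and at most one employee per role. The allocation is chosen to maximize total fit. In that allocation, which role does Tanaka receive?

Tanaka receives Backend role.

Treat this as an assignment problem: match each employee to one role.
Optimal: Santos→QA role (69 pts), Watson→Ops role (88 pts), Osei→Design role (95 pts), Tanaka→Backend role (55 pts), Kapoor→Data role (79 pts) — total 69+88+95+55+79 = 386 pts.
Row-greedy (each employee in turn takes its best remaining role) gives 381 pts, worse by 5.
Next-best assignment: Santos→Ops role, Watson→Data role, Osei→Design role, Tanaka→Backend role, Kapoor→QA role = 381 pts.
Tanaka's own top role is Design role (78 pts), but forcing Tanaka→Design role and reassigning the rest optimally gives only 369 pts — worse by 17.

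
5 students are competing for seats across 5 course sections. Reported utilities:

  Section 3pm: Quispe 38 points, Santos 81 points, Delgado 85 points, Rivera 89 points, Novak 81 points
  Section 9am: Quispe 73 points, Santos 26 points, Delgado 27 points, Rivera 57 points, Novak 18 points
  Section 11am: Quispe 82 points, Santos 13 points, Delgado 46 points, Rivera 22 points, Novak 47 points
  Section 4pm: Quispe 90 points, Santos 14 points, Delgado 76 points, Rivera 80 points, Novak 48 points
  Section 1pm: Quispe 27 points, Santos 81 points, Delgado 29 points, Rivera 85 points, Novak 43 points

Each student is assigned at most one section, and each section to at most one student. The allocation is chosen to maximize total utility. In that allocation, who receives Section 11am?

Quispe receives Section 11am.

Optimal: Quispe→Section 11am (82 points), Santos→Section 1pm (81 points), Delgado→Section 4pm (76 points), Rivera→Section 9am (57 points), Novak→Section 3pm (81 points) — total 82+81+76+57+81 = 377 points.
Row-greedy (each student in turn takes its best remaining section) gives 320 points, worse by 57.
Next-best assignment: Quispe→Section 9am, Santos→Section 1pm, Delgado→Section 3pm, Rivera→Section 4pm, Novak→Section 11am = 366 points.
Swapping Novak↔Rivera (Novak→Section 9am 18 points, Rivera→Section 3pm 89 points) loses 31.
Quispe's own top section is Section 4pm (90 points), but forcing Quispe→Section 4pm and reassigning the rest optimally gives only 360 points — worse by 17.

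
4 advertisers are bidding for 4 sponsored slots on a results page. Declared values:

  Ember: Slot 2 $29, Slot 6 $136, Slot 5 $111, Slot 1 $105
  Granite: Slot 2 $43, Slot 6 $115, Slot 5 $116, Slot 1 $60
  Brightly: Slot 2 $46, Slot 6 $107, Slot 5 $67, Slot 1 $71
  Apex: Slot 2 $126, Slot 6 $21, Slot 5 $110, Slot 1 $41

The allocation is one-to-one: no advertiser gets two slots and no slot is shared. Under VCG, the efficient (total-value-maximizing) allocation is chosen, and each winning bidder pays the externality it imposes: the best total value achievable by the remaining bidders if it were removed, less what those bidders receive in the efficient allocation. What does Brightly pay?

Efficient allocation: Ember→Slot 1 ($105), Granite→Slot 5 ($116), Brightly→Slot 6 ($107), Apex→Slot 2 ($126); total welfare W = $454.
Brightly receives Slot 6 at value $107, so the others get W − 107 = $347.
Without Brightly: best allocation of the remaining 3 bidders over all 4 slots is Ember→Slot 6 ($136), Granite→Slot 5 ($116), Apex→Slot 2 ($126), total $378.
VCG payment = (others' best without Brightly) − (others' welfare with Brightly) = 378 − 347 = $31.

Brightly pays $31.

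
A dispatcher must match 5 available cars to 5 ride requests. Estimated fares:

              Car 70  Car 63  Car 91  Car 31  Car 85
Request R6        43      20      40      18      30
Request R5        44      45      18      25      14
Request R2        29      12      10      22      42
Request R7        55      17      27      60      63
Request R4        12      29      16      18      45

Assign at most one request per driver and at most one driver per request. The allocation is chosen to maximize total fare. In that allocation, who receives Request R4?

Optimal: Car 70→Request R2 ($29), Car 63→Request R5 ($45), Car 91→Request R6 ($40), Car 31→Request R7 ($60), Car 85→Request R4 ($45) — total 29+45+40+60+45 = $219.
Column-greedy (each request in turn goes to its best remaining driver) gives $206, worse by 13.
Checked against all permutations: $219 is optimal.
Car 85's own top request is Request R7 ($63), but forcing Car 85→Request R7 and reassigning the rest optimally gives only $198 — worse by 21.

Car 85 receives Request R4.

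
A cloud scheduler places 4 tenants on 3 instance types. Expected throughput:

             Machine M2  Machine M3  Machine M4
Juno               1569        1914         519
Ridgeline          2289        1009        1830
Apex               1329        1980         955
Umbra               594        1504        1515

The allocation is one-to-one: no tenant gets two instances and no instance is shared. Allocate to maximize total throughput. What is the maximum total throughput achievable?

Optimal: Ridgeline→Machine M2 (2289 ops/s), Apex→Machine M3 (1980 ops/s), Umbra→Machine M4 (1515 ops/s) — total 2289+1980+1515 = 5784 ops/s.
Row-greedy (each tenant in turn takes its best remaining instance) gives 5158 ops/s, worse by 626.
Next-best assignment: Ridgeline→Machine M2, Juno→Machine M3, Umbra→Machine M4 = 5718 ops/s.
Checked against all permutations: 5784 ops/s is optimal.

Max total: 5784 ops/s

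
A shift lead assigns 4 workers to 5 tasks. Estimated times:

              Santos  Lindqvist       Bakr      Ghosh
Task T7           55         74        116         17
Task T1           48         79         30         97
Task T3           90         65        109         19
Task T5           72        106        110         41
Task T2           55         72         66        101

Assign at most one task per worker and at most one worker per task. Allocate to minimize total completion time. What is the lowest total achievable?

Minimum total: 167 min

Optimal: Santos→Task T2 (55 min), Lindqvist→Task T3 (65 min), Bakr→Task T1 (30 min), Ghosh→Task T7 (17 min) — total 55+65+30+17 = 167 min.
Swapping Lindqvist↔Ghosh (Lindqvist→Task T7 74 min, Ghosh→Task T3 19 min) adds 11.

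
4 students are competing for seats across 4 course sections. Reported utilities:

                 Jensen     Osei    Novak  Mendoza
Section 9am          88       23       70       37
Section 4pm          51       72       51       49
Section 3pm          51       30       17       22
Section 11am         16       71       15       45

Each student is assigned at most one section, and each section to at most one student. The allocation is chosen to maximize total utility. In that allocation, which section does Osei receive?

Osei receives Section 11am.

Optimal: Jensen→Section 3pm (51 points), Osei→Section 11am (71 points), Novak→Section 9am (70 points), Mendoza→Section 4pm (49 points) — total 51+71+70+49 = 241 points.
Max-entry greedy (repeatedly take the single best remaining cell) gives 222 points, worse by 19.
Osei's own top section is Section 4pm (72 points), but forcing Osei→Section 4pm and reassigning the rest optimally gives only 238 points — worse by 3.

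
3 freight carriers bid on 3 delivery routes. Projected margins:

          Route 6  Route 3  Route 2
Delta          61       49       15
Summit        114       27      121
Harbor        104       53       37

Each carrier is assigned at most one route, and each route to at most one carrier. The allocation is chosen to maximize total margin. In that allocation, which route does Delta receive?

Delta receives Route 3.

Optimal: Delta→Route 3 ($49k), Summit→Route 2 ($121k), Harbor→Route 6 ($104k) — total 49+121+104 = $274k.
Column-greedy (each route in turn goes to its best remaining carrier) gives $182k, worse by 92.
Next-best assignment: Delta→Route 6, Summit→Route 2, Harbor→Route 3 = $235k.
Delta's own top route is Route 6 ($61k), but forcing Delta→Route 6 and reassigning the rest optimally gives only $235k — worse by 39.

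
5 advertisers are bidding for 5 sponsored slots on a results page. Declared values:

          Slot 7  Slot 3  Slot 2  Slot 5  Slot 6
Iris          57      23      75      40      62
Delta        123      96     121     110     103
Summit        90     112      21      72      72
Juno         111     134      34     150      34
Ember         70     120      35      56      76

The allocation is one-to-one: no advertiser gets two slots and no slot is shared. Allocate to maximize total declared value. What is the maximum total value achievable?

Maximum total: $543

Optimal: Iris→Slot 6 ($62), Delta→Slot 2 ($121), Summit→Slot 7 ($90), Juno→Slot 5 ($150), Ember→Slot 3 ($120) — total 62+121+90+150+120 = $543.
Max-entry greedy (repeatedly take the single best remaining cell) gives $540, worse by 3.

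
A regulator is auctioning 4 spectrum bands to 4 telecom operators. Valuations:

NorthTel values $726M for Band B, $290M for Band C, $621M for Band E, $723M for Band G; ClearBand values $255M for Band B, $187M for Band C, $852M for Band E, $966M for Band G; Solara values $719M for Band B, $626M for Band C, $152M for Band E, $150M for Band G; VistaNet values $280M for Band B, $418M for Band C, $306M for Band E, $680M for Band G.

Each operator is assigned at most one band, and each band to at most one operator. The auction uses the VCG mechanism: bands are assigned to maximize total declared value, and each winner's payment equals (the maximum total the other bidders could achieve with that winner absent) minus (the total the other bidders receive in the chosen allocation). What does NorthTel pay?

NorthTel pays $93M.

Efficient allocation: NorthTel→Band B ($726M), ClearBand→Band E ($852M), Solara→Band C ($626M), VistaNet→Band G ($680M); total welfare W = $2884M.
NorthTel receives Band B at value $726M, so the others get W − 726 = $2158M.
Without NorthTel: best allocation of the remaining 3 bidders over all 4 bands is ClearBand→Band E ($852M), Solara→Band B ($719M), VistaNet→Band G ($680M), total $2251M.
VCG payment = (others' best without NorthTel) − (others' welfare with NorthTel) = 2251 − 2158 = $93M.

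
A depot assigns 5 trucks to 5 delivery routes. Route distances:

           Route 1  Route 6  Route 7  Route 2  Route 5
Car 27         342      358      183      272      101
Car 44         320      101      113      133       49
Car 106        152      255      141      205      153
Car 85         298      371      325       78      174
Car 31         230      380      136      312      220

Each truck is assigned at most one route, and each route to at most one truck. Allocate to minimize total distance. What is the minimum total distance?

Optimal: Car 27→Route 5 (101 km), Car 44→Route 6 (101 km), Car 106→Route 1 (152 km), Car 85→Route 2 (78 km), Car 31→Route 7 (136 km) — total 101+101+152+78+136 = 568 km.
Min-entry greedy (repeatedly take the single cheapest remaining cell) gives 773 km, worse by 205.
Next-best assignment: Car 27→Route 5, Car 44→Route 6, Car 106→Route 7, Car 85→Route 2, Car 31→Route 1 = 651 km.

Min total: 568 km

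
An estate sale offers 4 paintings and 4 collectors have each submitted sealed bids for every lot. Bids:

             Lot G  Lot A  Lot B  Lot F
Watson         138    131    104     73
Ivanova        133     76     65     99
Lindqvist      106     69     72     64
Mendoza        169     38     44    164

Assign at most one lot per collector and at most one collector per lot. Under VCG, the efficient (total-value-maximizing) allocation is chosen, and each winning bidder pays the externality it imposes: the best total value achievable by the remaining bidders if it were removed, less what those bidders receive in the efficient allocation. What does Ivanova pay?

Efficient allocation: Watson→Lot A ($131), Ivanova→Lot G ($133), Lindqvist→Lot B ($72), Mendoza→Lot F ($164); total welfare W = $500.
Ivanova receives Lot G at value $133, so the others get W − 133 = $367.
Without Ivanova: best allocation of the remaining 3 bidders over all 4 lots is Watson→Lot A ($131), Lindqvist→Lot G ($106), Mendoza→Lot F ($164), total $401.
VCG payment = (others' best without Ivanova) − (others' welfare with Ivanova) = 401 − 367 = $34.

Ivanova pays $34.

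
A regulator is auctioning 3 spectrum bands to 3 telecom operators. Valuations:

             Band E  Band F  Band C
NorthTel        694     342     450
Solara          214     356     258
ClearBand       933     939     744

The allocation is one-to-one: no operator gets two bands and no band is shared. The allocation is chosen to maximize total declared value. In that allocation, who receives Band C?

This is a one-to-one assignment (maximum-weight bipartite matching).
Optimal: NorthTel→Band E ($694M), Solara→Band C ($258M), ClearBand→Band F ($939M) — total 694+258+939 = $1891M.
Row-greedy (each operator in turn takes its best remaining band) gives $1794M, worse by 97.
Next-best assignment: NorthTel→Band E, Solara→Band F, ClearBand→Band C = $1794M.
Solara's own top band is Band F ($356M), but forcing Solara→Band F and reassigning the rest optimally gives only $1794M — worse by 97.

Solara receives Band C.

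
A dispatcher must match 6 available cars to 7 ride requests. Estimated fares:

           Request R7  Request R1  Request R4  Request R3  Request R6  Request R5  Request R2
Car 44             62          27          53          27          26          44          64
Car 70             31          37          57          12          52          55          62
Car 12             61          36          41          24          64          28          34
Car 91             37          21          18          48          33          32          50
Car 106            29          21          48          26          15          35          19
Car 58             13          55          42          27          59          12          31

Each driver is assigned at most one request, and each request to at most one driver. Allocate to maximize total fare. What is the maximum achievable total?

This is a one-to-one assignment (maximum-weight bipartite matching).
Optimal: Car 44→Request R7 ($62), Car 70→Request R2 ($62), Car 12→Request R6 ($64), Car 91→Request R3 ($48), Car 106→Request R4 ($48), Car 58→Request R1 ($55) — total 62+62+64+48+48+55 = $339.
Row-greedy (each driver in turn takes its best remaining request) gives $323, worse by 16.
Every other assignment is strictly worse.

Maximum total: $339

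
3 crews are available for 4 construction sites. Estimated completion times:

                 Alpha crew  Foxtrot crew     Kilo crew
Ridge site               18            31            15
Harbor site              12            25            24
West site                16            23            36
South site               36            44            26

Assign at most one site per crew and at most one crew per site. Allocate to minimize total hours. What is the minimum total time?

This is a one-to-one assignment (minimum-cost bipartite matching).
Optimal: Alpha crew→Harbor site (12 hours), Foxtrot crew→West site (23 hours), Kilo crew→Ridge site (15 hours) — total 12+23+15 = 50 hours.
Swapping Alpha crew↔Foxtrot crew (Alpha crew→West site 16 hours, Foxtrot crew→Harbor site 25 hours) adds 6.
Every other assignment is strictly worse.

Minimum total: 50 hours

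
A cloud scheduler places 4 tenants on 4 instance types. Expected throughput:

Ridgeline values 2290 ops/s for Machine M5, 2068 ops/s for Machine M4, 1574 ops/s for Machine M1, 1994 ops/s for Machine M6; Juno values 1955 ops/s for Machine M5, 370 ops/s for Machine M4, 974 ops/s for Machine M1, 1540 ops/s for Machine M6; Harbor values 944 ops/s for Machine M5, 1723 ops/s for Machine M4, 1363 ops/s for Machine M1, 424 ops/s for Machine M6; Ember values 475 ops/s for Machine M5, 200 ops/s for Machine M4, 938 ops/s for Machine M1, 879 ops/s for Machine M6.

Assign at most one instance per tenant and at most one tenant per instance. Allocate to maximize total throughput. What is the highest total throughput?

Maximum total: 6610 ops/s

Optimal: Ridgeline→Machine M6 (1994 ops/s), Juno→Machine M5 (1955 ops/s), Harbor→Machine M4 (1723 ops/s), Ember→Machine M1 (938 ops/s) — total 1994+1955+1723+938 = 6610 ops/s.
Row-greedy (each tenant in turn takes its best remaining instance) gives 6491 ops/s, worse by 119.
Next-best assignment: Ridgeline→Machine M5, Juno→Machine M6, Harbor→Machine M4, Ember→Machine M1 = 6491 ops/s.
Swapping Harbor↔Ember (Harbor→Machine M1 1363 ops/s, Ember→Machine M4 200 ops/s) loses 1098.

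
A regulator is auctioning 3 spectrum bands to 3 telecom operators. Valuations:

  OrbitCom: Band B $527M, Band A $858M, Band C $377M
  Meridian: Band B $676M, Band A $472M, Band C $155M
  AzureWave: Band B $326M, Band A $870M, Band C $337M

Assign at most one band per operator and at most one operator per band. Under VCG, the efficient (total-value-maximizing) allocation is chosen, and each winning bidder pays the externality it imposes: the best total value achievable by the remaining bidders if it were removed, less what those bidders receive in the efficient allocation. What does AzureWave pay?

AzureWave pays $481M.

Efficient allocation: OrbitCom→Band C ($377M), Meridian→Band B ($676M), AzureWave→Band A ($870M); total welfare W = $1923M.
AzureWave receives Band A at value $870M, so the others get W − 870 = $1053M.
Without AzureWave: best allocation of the remaining 2 bidders over all 3 bands is OrbitCom→Band A ($858M), Meridian→Band B ($676M), total $1534M.
VCG payment = (others' best without AzureWave) − (others' welfare with AzureWave) = 1534 − 1053 = $481M.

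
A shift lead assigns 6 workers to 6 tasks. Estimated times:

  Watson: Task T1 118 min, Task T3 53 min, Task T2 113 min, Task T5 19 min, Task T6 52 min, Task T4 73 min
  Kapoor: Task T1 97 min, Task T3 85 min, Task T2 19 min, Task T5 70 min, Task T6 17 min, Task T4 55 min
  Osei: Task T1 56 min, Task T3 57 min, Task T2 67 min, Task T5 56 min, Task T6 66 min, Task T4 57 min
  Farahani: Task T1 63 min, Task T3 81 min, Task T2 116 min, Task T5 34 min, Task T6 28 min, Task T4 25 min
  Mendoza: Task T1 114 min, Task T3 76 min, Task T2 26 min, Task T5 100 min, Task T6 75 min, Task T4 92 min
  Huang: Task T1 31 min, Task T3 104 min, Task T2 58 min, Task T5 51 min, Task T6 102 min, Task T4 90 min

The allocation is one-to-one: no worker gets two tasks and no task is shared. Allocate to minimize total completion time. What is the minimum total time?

Optimal: Watson→Task T5 (19 min), Kapoor→Task T6 (17 min), Osei→Task T3 (57 min), Farahani→Task T4 (25 min), Mendoza→Task T2 (26 min), Huang→Task T1 (31 min) — total 19+17+57+25+26+31 = 175 min.
Row-greedy (each worker in turn takes its cheapest remaining task) gives 247 min, worse by 72.
Next-best assignment: Watson→Task T3, Kapoor→Task T6, Osei→Task T5, Farahani→Task T4, Mendoza→Task T2, Huang→Task T1 = 208 min.
Every other assignment is strictly worse.

Min total: 175 min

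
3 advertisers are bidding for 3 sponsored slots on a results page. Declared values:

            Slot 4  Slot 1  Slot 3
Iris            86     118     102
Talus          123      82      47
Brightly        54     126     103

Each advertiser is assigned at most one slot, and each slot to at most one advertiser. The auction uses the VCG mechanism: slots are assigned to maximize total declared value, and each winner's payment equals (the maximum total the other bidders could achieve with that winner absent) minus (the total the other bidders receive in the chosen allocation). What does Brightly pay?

Efficient allocation: Iris→Slot 3 ($102), Talus→Slot 4 ($123), Brightly→Slot 1 ($126); total welfare W = $351.
Brightly receives Slot 1 at value $126, so the others get W − 126 = $225.
Without Brightly: best allocation of the remaining 2 bidders over all 3 slots is Iris→Slot 1 ($118), Talus→Slot 4 ($123), total $241.
VCG payment = (others' best without Brightly) − (others' welfare with Brightly) = 241 − 225 = $16.

Brightly pays $16.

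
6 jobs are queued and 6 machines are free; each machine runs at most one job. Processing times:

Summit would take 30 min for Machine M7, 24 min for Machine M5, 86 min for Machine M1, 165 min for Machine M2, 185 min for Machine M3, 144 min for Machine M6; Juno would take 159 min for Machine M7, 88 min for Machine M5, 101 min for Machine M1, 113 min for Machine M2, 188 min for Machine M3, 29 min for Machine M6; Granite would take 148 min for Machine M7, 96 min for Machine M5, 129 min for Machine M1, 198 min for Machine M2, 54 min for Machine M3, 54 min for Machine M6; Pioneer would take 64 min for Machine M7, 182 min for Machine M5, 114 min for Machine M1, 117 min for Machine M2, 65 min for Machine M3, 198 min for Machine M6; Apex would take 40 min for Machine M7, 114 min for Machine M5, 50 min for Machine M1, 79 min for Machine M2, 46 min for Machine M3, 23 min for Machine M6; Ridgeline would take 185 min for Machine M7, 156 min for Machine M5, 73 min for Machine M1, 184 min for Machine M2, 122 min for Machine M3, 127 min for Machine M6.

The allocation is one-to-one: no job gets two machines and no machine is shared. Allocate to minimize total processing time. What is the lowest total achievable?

Min total: 323 min

This is the linear assignment problem.
Optimal: Summit→Machine M5 (24 min), Juno→Machine M6 (29 min), Granite→Machine M3 (54 min), Pioneer→Machine M7 (64 min), Apex→Machine M2 (79 min), Ridgeline→Machine M1 (73 min) — total 24+29+54+64+79+73 = 323 min.
Column-greedy (each machine in turn goes to its cheapest remaining job) gives 466 min, worse by 143.
Next-best assignment: Summit→Machine M5, Juno→Machine M6, Granite→Machine M3, Pioneer→Machine M2, Apex→Machine M7, Ridgeline→Machine M1 = 337 min.
Swapping Ridgeline↔Granite (Ridgeline→Machine M3 122 min, Granite→Machine M1 129 min) adds 124.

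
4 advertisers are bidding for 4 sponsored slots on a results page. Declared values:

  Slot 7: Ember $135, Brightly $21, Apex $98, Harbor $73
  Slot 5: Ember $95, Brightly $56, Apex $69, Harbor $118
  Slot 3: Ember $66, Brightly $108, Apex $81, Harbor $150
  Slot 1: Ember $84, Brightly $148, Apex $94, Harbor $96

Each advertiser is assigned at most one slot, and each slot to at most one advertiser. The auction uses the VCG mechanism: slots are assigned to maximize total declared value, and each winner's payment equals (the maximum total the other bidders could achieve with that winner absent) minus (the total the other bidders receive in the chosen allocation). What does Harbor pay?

Harbor pays $12.

Efficient allocation: Ember→Slot 7 ($135), Brightly→Slot 1 ($148), Apex→Slot 5 ($69), Harbor→Slot 3 ($150); total welfare W = $502.
Harbor receives Slot 3 at value $150, so the others get W − 150 = $352.
Without Harbor: best allocation of the remaining 3 bidders over all 4 slots is Ember→Slot 7 ($135), Brightly→Slot 1 ($148), Apex→Slot 3 ($81), total $364.
VCG payment = (others' best without Harbor) − (others' welfare with Harbor) = 364 − 352 = $12.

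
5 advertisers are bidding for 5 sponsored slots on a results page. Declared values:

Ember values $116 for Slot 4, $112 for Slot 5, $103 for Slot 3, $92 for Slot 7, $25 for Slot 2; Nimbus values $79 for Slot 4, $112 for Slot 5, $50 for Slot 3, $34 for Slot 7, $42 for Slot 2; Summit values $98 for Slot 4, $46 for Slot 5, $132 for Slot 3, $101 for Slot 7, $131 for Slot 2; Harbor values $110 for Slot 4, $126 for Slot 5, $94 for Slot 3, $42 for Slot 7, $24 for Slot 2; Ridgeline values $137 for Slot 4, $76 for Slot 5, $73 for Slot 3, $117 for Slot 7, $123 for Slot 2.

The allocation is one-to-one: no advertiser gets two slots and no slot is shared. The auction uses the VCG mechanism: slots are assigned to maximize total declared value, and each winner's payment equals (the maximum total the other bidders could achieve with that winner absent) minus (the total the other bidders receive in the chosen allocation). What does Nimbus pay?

Efficient allocation: Ember→Slot 3 ($103), Nimbus→Slot 5 ($112), Summit→Slot 2 ($131), Harbor→Slot 4 ($110), Ridgeline→Slot 7 ($117); total welfare W = $573.
Nimbus receives Slot 5 at value $112, so the others get W − 112 = $461.
Without Nimbus: best allocation of the remaining 4 bidders over all 5 slots is Ember→Slot 4 ($116), Summit→Slot 3 ($132), Harbor→Slot 5 ($126), Ridgeline→Slot 2 ($123), total $497.
VCG payment = (others' best without Nimbus) − (others' welfare with Nimbus) = 497 − 461 = $36.

Nimbus pays $36.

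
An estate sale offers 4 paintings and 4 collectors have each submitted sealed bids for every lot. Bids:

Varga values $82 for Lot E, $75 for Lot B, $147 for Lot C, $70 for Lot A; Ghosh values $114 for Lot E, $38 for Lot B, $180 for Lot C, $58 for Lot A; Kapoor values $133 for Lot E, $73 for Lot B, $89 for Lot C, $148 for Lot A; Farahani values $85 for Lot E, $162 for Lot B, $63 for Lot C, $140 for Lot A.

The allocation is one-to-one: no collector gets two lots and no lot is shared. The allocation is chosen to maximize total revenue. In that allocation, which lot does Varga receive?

Varga receives Lot E.

Optimal: Varga→Lot E ($82), Ghosh→Lot C ($180), Kapoor→Lot A ($148), Farahani→Lot B ($162) — total 82+180+148+162 = $572.
Column-greedy (each lot in turn goes to its best remaining collector) gives $545, worse by 27.
Next-best assignment: Varga→Lot C, Ghosh→Lot E, Kapoor→Lot A, Farahani→Lot B = $571.
Varga's own top lot is Lot C ($147), but forcing Varga→Lot C and reassigning the rest optimally gives only $571 — worse by 1.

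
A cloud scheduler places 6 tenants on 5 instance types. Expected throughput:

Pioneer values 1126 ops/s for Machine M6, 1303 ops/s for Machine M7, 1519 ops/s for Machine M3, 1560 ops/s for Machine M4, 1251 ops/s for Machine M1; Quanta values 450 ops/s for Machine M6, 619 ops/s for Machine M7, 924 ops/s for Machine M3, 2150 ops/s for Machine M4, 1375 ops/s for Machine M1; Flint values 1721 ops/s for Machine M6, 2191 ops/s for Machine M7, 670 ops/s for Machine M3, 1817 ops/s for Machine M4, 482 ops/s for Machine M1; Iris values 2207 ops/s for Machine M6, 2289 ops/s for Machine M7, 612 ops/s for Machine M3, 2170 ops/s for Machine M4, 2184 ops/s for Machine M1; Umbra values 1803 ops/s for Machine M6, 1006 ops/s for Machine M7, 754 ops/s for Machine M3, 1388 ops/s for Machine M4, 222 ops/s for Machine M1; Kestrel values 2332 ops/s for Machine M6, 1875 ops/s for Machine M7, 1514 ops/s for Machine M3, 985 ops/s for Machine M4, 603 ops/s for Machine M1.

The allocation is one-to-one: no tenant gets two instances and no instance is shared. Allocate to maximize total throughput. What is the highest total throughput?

Optimal: Kestrel→Machine M6 (2332 ops/s), Flint→Machine M7 (2191 ops/s), Pioneer→Machine M3 (1519 ops/s), Quanta→Machine M4 (2150 ops/s), Iris→Machine M1 (2184 ops/s) — total 2332+2191+1519+2150+2184 = 10376 ops/s.
Row-greedy (each tenant in turn takes its best remaining instance) gives 8087 ops/s, worse by 2289.
Checked against all permutations: 10376 ops/s is optimal.

Maximum total: 10376 ops/s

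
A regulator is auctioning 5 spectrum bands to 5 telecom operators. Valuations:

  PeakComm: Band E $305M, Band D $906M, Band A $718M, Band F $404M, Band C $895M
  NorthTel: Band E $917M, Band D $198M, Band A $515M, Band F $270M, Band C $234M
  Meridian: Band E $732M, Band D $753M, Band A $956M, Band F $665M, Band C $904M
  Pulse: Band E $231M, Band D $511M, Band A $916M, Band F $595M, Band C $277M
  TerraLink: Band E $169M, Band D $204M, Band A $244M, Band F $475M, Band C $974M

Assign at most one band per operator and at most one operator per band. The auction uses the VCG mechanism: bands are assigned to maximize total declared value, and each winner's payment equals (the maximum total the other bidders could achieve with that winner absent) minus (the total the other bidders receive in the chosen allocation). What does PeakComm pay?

Efficient allocation: PeakComm→Band D ($906M), NorthTel→Band E ($917M), Meridian→Band F ($665M), Pulse→Band A ($916M), TerraLink→Band C ($974M); total welfare W = $4378M.
PeakComm receives Band D at value $906M, so the others get W − 906 = $3472M.
Without PeakComm: best allocation of the remaining 4 bidders over all 5 bands is NorthTel→Band E ($917M), Meridian→Band D ($753M), Pulse→Band A ($916M), TerraLink→Band C ($974M), total $3560M.
VCG payment = (others' best without PeakComm) − (others' welfare with PeakComm) = 3560 − 3472 = $88M.

PeakComm pays $88M.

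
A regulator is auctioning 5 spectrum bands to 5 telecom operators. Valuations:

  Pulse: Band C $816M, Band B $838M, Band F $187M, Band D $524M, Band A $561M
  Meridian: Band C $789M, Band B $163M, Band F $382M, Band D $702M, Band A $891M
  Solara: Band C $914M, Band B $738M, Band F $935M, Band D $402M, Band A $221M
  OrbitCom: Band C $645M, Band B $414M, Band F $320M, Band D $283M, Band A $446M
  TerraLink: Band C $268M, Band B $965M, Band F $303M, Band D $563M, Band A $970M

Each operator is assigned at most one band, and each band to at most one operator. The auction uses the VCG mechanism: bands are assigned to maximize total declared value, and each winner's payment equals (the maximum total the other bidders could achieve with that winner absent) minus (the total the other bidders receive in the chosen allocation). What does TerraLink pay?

Efficient allocation: Pulse→Band B ($838M), Meridian→Band D ($702M), Solara→Band F ($935M), OrbitCom→Band C ($645M), TerraLink→Band A ($970M); total welfare W = $4090M.
TerraLink receives Band A at value $970M, so the others get W − 970 = $3120M.
Without TerraLink: best allocation of the remaining 4 bidders over all 5 bands is Pulse→Band B ($838M), Meridian→Band A ($891M), Solara→Band F ($935M), OrbitCom→Band C ($645M), total $3309M.
VCG payment = (others' best without TerraLink) − (others' welfare with TerraLink) = 3309 − 3120 = $189M.

TerraLink pays $189M.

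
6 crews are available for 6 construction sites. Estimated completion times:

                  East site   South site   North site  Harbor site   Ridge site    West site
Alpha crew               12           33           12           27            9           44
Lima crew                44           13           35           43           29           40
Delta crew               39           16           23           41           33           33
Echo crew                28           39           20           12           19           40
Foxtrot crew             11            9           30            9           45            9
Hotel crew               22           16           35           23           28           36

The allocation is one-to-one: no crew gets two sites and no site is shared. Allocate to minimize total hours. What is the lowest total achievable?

This is the linear assignment problem.
Optimal: Alpha crew→Ridge site (9 hours), Lima crew→South site (13 hours), Delta crew→North site (23 hours), Echo crew→Harbor site (12 hours), Foxtrot crew→West site (9 hours), Hotel crew→East site (22 hours) — total 9+13+23+12+9+22 = 88 hours.
Column-greedy (each site in turn goes to its cheapest remaining crew) gives 109 hours, worse by 21.
No other one-to-one assignment undercuts 88 hours.

Min total: 88 hours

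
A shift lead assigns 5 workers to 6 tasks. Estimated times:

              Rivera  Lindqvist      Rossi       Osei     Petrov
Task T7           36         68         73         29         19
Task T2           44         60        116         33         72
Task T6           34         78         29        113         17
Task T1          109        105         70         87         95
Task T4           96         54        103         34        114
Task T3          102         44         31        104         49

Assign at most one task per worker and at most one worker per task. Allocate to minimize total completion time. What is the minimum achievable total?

Minimum total: 170 min

This is the linear assignment problem.
Optimal: Rivera→Task T2 (44 min), Lindqvist→Task T3 (44 min), Rossi→Task T6 (29 min), Osei→Task T4 (34 min), Petrov→Task T7 (19 min) — total 44+44+29+34+19 = 170 min.
Every other assignment is strictly worse.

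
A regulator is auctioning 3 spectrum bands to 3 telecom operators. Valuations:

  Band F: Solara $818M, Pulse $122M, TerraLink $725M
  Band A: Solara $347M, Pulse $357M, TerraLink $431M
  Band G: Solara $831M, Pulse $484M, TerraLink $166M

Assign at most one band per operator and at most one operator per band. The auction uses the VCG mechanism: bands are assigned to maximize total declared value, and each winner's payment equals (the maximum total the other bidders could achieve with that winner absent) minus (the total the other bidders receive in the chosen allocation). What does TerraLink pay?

Efficient allocation: Solara→Band G ($831M), Pulse→Band A ($357M), TerraLink→Band F ($725M); total welfare W = $1913M.
TerraLink receives Band F at value $725M, so the others get W − 725 = $1188M.
Without TerraLink: best allocation of the remaining 2 bidders over all 3 bands is Solara→Band F ($818M), Pulse→Band G ($484M), total $1302M.
VCG payment = (others' best without TerraLink) − (others' welfare with TerraLink) = 1302 − 1188 = $114M.

TerraLink pays $114M.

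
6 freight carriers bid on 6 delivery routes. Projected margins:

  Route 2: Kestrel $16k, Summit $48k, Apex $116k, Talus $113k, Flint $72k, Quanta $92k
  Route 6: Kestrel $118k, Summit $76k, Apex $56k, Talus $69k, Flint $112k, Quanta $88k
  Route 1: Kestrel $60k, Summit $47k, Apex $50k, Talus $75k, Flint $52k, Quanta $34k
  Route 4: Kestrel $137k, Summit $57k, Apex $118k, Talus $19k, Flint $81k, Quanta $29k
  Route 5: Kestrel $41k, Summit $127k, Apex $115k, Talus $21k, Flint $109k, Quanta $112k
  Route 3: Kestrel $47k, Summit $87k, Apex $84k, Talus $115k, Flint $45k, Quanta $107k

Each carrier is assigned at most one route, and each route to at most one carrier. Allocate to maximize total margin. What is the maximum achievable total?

Max total: $674k

This is a one-to-one assignment (maximum-weight bipartite matching).
Optimal: Kestrel→Route 4 ($137k), Summit→Route 5 ($127k), Apex→Route 2 ($116k), Talus→Route 1 ($75k), Flint→Route 6 ($112k), Quanta→Route 3 ($107k) — total 137+127+116+75+112+107 = $674k.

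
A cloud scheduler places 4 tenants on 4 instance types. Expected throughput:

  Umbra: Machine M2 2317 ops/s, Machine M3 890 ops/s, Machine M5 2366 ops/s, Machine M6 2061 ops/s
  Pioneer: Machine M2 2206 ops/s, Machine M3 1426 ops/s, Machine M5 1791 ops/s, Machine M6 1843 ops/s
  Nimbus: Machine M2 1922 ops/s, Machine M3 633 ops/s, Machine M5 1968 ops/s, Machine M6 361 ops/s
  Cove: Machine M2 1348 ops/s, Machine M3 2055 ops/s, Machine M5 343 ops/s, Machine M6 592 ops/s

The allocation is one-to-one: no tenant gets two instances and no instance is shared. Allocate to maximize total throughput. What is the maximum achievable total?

Max total: 8290 ops/s

This is the linear assignment problem.
Optimal: Umbra→Machine M6 (2061 ops/s), Pioneer→Machine M2 (2206 ops/s), Nimbus→Machine M5 (1968 ops/s), Cove→Machine M3 (2055 ops/s) — total 2061+2206+1968+2055 = 8290 ops/s.
Column-greedy (each instance in turn goes to its best remaining tenant) gives 8183 ops/s, worse by 107.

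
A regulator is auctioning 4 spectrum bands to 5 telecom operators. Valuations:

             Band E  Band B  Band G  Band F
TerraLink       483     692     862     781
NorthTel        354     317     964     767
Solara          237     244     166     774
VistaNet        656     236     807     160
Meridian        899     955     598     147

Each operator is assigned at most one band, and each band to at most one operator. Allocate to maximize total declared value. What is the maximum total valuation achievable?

Treat this as an assignment problem: match each operator to one band.
Optimal: VistaNet→Band E ($656M), Meridian→Band B ($955M), NorthTel→Band G ($964M), TerraLink→Band F ($781M) — total 656+955+964+781 = $3356M.
Row-greedy (each operator in turn takes its best remaining band) gives $2529M, worse by 827.
Checked against all permutations: $3356M is optimal.

Maximum total: $3356M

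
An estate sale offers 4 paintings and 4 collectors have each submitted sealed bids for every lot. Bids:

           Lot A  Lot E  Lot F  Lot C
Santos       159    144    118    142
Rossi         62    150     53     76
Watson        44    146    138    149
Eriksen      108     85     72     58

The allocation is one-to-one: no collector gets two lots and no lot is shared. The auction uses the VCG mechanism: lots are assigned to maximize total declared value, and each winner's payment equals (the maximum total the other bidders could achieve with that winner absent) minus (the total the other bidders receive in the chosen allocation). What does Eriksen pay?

Eriksen pays $28.

Efficient allocation: Santos→Lot C ($142), Rossi→Lot E ($150), Watson→Lot F ($138), Eriksen→Lot A ($108); total welfare W = $538.
Eriksen receives Lot A at value $108, so the others get W − 108 = $430.
Without Eriksen: best allocation of the remaining 3 bidders over all 4 lots is Santos→Lot A ($159), Rossi→Lot E ($150), Watson→Lot C ($149), total $458.
VCG payment = (others' best without Eriksen) − (others' welfare with Eriksen) = 458 − 430 = $28.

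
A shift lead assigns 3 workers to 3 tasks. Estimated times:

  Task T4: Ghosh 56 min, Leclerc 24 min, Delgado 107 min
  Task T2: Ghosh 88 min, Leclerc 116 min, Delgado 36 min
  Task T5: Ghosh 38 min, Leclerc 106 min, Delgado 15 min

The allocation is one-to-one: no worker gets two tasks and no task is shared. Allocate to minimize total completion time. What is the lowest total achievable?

Min total: 98 min

Optimal: Ghosh→Task T5 (38 min), Leclerc→Task T4 (24 min), Delgado→Task T2 (36 min) — total 38+24+36 = 98 min.
Min-entry greedy (repeatedly take the single cheapest remaining cell) gives 127 min, worse by 29.
Every other assignment is strictly worse.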